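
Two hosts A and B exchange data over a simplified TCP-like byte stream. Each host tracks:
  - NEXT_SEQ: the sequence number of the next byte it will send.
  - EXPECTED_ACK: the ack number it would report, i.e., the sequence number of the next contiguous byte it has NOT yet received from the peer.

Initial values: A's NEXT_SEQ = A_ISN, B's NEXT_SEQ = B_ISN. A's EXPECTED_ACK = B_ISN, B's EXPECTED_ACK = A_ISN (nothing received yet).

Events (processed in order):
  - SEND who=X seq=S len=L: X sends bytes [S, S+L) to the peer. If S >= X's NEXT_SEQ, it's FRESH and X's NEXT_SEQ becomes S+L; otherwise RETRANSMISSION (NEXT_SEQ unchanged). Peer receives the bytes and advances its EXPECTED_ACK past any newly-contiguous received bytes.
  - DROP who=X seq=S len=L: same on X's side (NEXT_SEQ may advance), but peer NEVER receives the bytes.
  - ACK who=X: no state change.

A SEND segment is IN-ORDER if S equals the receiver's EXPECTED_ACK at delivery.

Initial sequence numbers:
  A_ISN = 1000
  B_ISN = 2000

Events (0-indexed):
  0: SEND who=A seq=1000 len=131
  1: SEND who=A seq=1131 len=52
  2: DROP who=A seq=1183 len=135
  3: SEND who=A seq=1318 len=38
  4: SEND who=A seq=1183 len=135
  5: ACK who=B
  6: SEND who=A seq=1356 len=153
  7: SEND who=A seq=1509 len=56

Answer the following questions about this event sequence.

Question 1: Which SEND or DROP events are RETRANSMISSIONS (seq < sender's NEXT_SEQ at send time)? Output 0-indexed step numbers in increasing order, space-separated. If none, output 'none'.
Step 0: SEND seq=1000 -> fresh
Step 1: SEND seq=1131 -> fresh
Step 2: DROP seq=1183 -> fresh
Step 3: SEND seq=1318 -> fresh
Step 4: SEND seq=1183 -> retransmit
Step 6: SEND seq=1356 -> fresh
Step 7: SEND seq=1509 -> fresh

Answer: 4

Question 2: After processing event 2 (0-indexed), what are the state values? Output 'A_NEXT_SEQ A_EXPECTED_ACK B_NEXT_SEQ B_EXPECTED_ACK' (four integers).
After event 0: A_seq=1131 A_ack=2000 B_seq=2000 B_ack=1131
After event 1: A_seq=1183 A_ack=2000 B_seq=2000 B_ack=1183
After event 2: A_seq=1318 A_ack=2000 B_seq=2000 B_ack=1183

1318 2000 2000 1183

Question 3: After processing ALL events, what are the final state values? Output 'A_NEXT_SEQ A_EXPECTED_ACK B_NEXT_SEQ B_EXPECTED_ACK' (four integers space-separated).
Answer: 1565 2000 2000 1565

Derivation:
After event 0: A_seq=1131 A_ack=2000 B_seq=2000 B_ack=1131
After event 1: A_seq=1183 A_ack=2000 B_seq=2000 B_ack=1183
After event 2: A_seq=1318 A_ack=2000 B_seq=2000 B_ack=1183
After event 3: A_seq=1356 A_ack=2000 B_seq=2000 B_ack=1183
After event 4: A_seq=1356 A_ack=2000 B_seq=2000 B_ack=1356
After event 5: A_seq=1356 A_ack=2000 B_seq=2000 B_ack=1356
After event 6: A_seq=1509 A_ack=2000 B_seq=2000 B_ack=1509
After event 7: A_seq=1565 A_ack=2000 B_seq=2000 B_ack=1565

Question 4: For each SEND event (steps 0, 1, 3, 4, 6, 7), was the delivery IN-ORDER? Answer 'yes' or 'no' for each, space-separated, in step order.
Answer: yes yes no yes yes yes

Derivation:
Step 0: SEND seq=1000 -> in-order
Step 1: SEND seq=1131 -> in-order
Step 3: SEND seq=1318 -> out-of-order
Step 4: SEND seq=1183 -> in-order
Step 6: SEND seq=1356 -> in-order
Step 7: SEND seq=1509 -> in-order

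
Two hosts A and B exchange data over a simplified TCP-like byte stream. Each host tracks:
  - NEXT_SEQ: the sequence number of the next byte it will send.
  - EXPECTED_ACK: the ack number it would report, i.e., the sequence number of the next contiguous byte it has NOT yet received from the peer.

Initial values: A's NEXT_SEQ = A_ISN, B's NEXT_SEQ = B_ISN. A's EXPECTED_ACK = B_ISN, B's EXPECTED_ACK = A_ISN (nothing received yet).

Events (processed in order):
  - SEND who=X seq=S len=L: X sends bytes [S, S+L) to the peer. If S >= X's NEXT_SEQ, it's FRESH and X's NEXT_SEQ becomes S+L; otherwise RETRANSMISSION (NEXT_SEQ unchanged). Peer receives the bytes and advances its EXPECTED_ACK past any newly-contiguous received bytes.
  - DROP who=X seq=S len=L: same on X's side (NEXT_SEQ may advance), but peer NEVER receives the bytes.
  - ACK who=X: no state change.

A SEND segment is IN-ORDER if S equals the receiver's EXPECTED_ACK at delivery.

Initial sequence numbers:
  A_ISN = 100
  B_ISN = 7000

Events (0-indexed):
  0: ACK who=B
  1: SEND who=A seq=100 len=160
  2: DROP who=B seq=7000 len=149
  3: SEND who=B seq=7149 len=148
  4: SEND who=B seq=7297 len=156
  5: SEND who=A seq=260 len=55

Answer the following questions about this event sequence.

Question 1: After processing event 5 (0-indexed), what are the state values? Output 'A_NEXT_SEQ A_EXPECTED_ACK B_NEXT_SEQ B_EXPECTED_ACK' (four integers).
After event 0: A_seq=100 A_ack=7000 B_seq=7000 B_ack=100
After event 1: A_seq=260 A_ack=7000 B_seq=7000 B_ack=260
After event 2: A_seq=260 A_ack=7000 B_seq=7149 B_ack=260
After event 3: A_seq=260 A_ack=7000 B_seq=7297 B_ack=260
After event 4: A_seq=260 A_ack=7000 B_seq=7453 B_ack=260
After event 5: A_seq=315 A_ack=7000 B_seq=7453 B_ack=315

315 7000 7453 315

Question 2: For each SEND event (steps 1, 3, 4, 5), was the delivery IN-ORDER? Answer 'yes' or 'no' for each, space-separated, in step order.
Step 1: SEND seq=100 -> in-order
Step 3: SEND seq=7149 -> out-of-order
Step 4: SEND seq=7297 -> out-of-order
Step 5: SEND seq=260 -> in-order

Answer: yes no no yes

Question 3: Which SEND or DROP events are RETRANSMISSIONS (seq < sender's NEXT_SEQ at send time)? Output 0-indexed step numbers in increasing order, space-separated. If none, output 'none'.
Step 1: SEND seq=100 -> fresh
Step 2: DROP seq=7000 -> fresh
Step 3: SEND seq=7149 -> fresh
Step 4: SEND seq=7297 -> fresh
Step 5: SEND seq=260 -> fresh

Answer: none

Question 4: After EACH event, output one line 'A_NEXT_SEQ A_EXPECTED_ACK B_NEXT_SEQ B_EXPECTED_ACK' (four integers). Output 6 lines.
100 7000 7000 100
260 7000 7000 260
260 7000 7149 260
260 7000 7297 260
260 7000 7453 260
315 7000 7453 315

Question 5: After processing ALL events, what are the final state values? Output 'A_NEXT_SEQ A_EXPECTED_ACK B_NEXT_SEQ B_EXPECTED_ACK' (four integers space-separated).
Answer: 315 7000 7453 315

Derivation:
After event 0: A_seq=100 A_ack=7000 B_seq=7000 B_ack=100
After event 1: A_seq=260 A_ack=7000 B_seq=7000 B_ack=260
After event 2: A_seq=260 A_ack=7000 B_seq=7149 B_ack=260
After event 3: A_seq=260 A_ack=7000 B_seq=7297 B_ack=260
After event 4: A_seq=260 A_ack=7000 B_seq=7453 B_ack=260
After event 5: A_seq=315 A_ack=7000 B_seq=7453 B_ack=315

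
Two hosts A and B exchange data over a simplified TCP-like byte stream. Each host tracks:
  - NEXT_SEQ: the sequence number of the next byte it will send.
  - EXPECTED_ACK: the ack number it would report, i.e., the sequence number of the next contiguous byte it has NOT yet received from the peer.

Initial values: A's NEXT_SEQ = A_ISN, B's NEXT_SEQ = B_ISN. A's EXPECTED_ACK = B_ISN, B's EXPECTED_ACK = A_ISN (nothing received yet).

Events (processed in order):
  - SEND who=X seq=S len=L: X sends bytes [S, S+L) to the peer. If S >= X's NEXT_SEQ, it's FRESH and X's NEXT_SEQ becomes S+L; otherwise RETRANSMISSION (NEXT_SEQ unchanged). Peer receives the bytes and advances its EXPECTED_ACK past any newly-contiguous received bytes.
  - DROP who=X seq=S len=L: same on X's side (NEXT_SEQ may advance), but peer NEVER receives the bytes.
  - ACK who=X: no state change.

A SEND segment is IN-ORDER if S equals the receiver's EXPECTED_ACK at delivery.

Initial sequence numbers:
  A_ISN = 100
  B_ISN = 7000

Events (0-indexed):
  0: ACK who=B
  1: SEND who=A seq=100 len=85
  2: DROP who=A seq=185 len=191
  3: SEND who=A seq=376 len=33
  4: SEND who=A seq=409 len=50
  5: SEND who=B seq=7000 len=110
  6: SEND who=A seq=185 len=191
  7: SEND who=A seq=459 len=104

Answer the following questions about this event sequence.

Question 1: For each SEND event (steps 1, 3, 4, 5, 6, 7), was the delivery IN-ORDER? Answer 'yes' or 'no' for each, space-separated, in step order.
Step 1: SEND seq=100 -> in-order
Step 3: SEND seq=376 -> out-of-order
Step 4: SEND seq=409 -> out-of-order
Step 5: SEND seq=7000 -> in-order
Step 6: SEND seq=185 -> in-order
Step 7: SEND seq=459 -> in-order

Answer: yes no no yes yes yes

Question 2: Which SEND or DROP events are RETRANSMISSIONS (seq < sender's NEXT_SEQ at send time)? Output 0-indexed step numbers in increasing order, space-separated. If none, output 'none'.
Answer: 6

Derivation:
Step 1: SEND seq=100 -> fresh
Step 2: DROP seq=185 -> fresh
Step 3: SEND seq=376 -> fresh
Step 4: SEND seq=409 -> fresh
Step 5: SEND seq=7000 -> fresh
Step 6: SEND seq=185 -> retransmit
Step 7: SEND seq=459 -> fresh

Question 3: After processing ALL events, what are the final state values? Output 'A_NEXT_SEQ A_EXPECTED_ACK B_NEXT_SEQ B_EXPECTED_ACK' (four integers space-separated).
After event 0: A_seq=100 A_ack=7000 B_seq=7000 B_ack=100
After event 1: A_seq=185 A_ack=7000 B_seq=7000 B_ack=185
After event 2: A_seq=376 A_ack=7000 B_seq=7000 B_ack=185
After event 3: A_seq=409 A_ack=7000 B_seq=7000 B_ack=185
After event 4: A_seq=459 A_ack=7000 B_seq=7000 B_ack=185
After event 5: A_seq=459 A_ack=7110 B_seq=7110 B_ack=185
After event 6: A_seq=459 A_ack=7110 B_seq=7110 B_ack=459
After event 7: A_seq=563 A_ack=7110 B_seq=7110 B_ack=563

Answer: 563 7110 7110 563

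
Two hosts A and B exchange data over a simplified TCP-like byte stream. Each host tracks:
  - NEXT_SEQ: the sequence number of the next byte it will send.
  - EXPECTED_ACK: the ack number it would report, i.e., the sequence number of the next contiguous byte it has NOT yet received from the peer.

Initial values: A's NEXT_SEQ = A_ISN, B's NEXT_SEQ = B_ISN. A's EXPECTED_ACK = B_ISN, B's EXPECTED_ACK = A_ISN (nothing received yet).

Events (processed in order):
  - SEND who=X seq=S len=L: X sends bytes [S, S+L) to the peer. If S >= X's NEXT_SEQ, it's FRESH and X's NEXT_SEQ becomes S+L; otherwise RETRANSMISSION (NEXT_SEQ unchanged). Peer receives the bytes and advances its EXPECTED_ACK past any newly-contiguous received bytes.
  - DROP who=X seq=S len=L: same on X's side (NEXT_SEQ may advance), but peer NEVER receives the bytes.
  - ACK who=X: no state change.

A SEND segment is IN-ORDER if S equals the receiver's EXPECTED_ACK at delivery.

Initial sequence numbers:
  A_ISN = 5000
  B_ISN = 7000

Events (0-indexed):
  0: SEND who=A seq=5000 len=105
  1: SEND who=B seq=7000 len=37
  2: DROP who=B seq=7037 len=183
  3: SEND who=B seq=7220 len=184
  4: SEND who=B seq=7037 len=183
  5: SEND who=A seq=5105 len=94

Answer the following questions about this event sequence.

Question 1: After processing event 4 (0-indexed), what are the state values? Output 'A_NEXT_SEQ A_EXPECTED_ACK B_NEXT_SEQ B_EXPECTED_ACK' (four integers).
After event 0: A_seq=5105 A_ack=7000 B_seq=7000 B_ack=5105
After event 1: A_seq=5105 A_ack=7037 B_seq=7037 B_ack=5105
After event 2: A_seq=5105 A_ack=7037 B_seq=7220 B_ack=5105
After event 3: A_seq=5105 A_ack=7037 B_seq=7404 B_ack=5105
After event 4: A_seq=5105 A_ack=7404 B_seq=7404 B_ack=5105

5105 7404 7404 5105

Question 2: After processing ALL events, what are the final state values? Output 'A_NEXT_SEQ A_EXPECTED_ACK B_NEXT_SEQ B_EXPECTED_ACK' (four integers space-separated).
Answer: 5199 7404 7404 5199

Derivation:
After event 0: A_seq=5105 A_ack=7000 B_seq=7000 B_ack=5105
After event 1: A_seq=5105 A_ack=7037 B_seq=7037 B_ack=5105
After event 2: A_seq=5105 A_ack=7037 B_seq=7220 B_ack=5105
After event 3: A_seq=5105 A_ack=7037 B_seq=7404 B_ack=5105
After event 4: A_seq=5105 A_ack=7404 B_seq=7404 B_ack=5105
After event 5: A_seq=5199 A_ack=7404 B_seq=7404 B_ack=5199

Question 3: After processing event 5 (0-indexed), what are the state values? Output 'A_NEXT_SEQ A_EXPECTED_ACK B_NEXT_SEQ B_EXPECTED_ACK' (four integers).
After event 0: A_seq=5105 A_ack=7000 B_seq=7000 B_ack=5105
After event 1: A_seq=5105 A_ack=7037 B_seq=7037 B_ack=5105
After event 2: A_seq=5105 A_ack=7037 B_seq=7220 B_ack=5105
After event 3: A_seq=5105 A_ack=7037 B_seq=7404 B_ack=5105
After event 4: A_seq=5105 A_ack=7404 B_seq=7404 B_ack=5105
After event 5: A_seq=5199 A_ack=7404 B_seq=7404 B_ack=5199

5199 7404 7404 5199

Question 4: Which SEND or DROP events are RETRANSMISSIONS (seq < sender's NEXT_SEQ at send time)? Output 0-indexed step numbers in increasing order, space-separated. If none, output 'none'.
Answer: 4

Derivation:
Step 0: SEND seq=5000 -> fresh
Step 1: SEND seq=7000 -> fresh
Step 2: DROP seq=7037 -> fresh
Step 3: SEND seq=7220 -> fresh
Step 4: SEND seq=7037 -> retransmit
Step 5: SEND seq=5105 -> fresh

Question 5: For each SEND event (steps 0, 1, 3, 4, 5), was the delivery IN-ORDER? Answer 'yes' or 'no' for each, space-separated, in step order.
Step 0: SEND seq=5000 -> in-order
Step 1: SEND seq=7000 -> in-order
Step 3: SEND seq=7220 -> out-of-order
Step 4: SEND seq=7037 -> in-order
Step 5: SEND seq=5105 -> in-order

Answer: yes yes no yes yes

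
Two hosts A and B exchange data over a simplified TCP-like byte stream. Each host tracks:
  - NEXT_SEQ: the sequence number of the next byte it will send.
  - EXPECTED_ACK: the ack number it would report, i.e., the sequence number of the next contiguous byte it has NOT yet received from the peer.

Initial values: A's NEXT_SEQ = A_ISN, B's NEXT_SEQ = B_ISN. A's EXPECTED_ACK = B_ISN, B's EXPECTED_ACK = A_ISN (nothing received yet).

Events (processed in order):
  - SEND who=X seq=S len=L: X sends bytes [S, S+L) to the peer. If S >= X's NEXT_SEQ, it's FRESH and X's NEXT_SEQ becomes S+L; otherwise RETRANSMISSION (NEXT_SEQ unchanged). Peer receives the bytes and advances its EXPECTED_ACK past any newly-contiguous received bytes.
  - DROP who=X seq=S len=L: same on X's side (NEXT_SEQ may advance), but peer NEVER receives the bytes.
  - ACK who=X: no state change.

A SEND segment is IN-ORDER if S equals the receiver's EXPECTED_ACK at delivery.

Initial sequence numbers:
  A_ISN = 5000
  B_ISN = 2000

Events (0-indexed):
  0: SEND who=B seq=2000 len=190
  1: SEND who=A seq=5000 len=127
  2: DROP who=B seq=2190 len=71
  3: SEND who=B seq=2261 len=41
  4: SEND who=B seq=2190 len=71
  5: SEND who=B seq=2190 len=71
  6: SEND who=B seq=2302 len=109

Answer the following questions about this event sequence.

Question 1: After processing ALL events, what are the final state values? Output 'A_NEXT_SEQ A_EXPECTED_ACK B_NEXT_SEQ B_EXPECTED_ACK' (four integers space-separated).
Answer: 5127 2411 2411 5127

Derivation:
After event 0: A_seq=5000 A_ack=2190 B_seq=2190 B_ack=5000
After event 1: A_seq=5127 A_ack=2190 B_seq=2190 B_ack=5127
After event 2: A_seq=5127 A_ack=2190 B_seq=2261 B_ack=5127
After event 3: A_seq=5127 A_ack=2190 B_seq=2302 B_ack=5127
After event 4: A_seq=5127 A_ack=2302 B_seq=2302 B_ack=5127
After event 5: A_seq=5127 A_ack=2302 B_seq=2302 B_ack=5127
After event 6: A_seq=5127 A_ack=2411 B_seq=2411 B_ack=5127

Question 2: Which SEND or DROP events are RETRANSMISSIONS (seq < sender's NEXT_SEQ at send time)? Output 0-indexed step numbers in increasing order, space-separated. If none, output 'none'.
Answer: 4 5

Derivation:
Step 0: SEND seq=2000 -> fresh
Step 1: SEND seq=5000 -> fresh
Step 2: DROP seq=2190 -> fresh
Step 3: SEND seq=2261 -> fresh
Step 4: SEND seq=2190 -> retransmit
Step 5: SEND seq=2190 -> retransmit
Step 6: SEND seq=2302 -> fresh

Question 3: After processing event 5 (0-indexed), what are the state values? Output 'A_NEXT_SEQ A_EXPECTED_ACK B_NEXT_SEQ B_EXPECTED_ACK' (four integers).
After event 0: A_seq=5000 A_ack=2190 B_seq=2190 B_ack=5000
After event 1: A_seq=5127 A_ack=2190 B_seq=2190 B_ack=5127
After event 2: A_seq=5127 A_ack=2190 B_seq=2261 B_ack=5127
After event 3: A_seq=5127 A_ack=2190 B_seq=2302 B_ack=5127
After event 4: A_seq=5127 A_ack=2302 B_seq=2302 B_ack=5127
After event 5: A_seq=5127 A_ack=2302 B_seq=2302 B_ack=5127

5127 2302 2302 5127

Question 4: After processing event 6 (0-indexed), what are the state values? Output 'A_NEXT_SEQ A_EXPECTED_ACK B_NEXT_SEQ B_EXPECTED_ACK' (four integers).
After event 0: A_seq=5000 A_ack=2190 B_seq=2190 B_ack=5000
After event 1: A_seq=5127 A_ack=2190 B_seq=2190 B_ack=5127
After event 2: A_seq=5127 A_ack=2190 B_seq=2261 B_ack=5127
After event 3: A_seq=5127 A_ack=2190 B_seq=2302 B_ack=5127
After event 4: A_seq=5127 A_ack=2302 B_seq=2302 B_ack=5127
After event 5: A_seq=5127 A_ack=2302 B_seq=2302 B_ack=5127
After event 6: A_seq=5127 A_ack=2411 B_seq=2411 B_ack=5127

5127 2411 2411 5127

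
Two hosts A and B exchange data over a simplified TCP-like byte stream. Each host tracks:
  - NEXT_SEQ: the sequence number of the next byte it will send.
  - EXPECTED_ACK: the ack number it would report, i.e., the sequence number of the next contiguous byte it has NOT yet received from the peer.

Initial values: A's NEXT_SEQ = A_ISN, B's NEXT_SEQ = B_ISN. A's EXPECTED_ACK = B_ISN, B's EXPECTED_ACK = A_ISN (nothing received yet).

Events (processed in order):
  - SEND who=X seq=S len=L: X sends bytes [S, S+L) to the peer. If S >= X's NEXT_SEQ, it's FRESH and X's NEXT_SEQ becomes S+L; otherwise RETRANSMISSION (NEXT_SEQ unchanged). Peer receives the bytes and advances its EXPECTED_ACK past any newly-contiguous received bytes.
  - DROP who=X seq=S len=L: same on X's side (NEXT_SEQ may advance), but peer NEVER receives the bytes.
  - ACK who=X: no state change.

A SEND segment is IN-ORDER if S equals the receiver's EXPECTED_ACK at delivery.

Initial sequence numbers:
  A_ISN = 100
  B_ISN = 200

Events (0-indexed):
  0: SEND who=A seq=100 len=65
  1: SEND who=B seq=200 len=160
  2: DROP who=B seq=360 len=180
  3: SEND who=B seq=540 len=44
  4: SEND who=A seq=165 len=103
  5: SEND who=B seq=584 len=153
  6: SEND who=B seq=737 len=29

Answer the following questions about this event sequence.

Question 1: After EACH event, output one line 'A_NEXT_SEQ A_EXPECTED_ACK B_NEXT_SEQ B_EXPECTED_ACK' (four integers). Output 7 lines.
165 200 200 165
165 360 360 165
165 360 540 165
165 360 584 165
268 360 584 268
268 360 737 268
268 360 766 268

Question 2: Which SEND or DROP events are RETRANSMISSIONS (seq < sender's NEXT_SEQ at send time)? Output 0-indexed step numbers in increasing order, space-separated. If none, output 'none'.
Answer: none

Derivation:
Step 0: SEND seq=100 -> fresh
Step 1: SEND seq=200 -> fresh
Step 2: DROP seq=360 -> fresh
Step 3: SEND seq=540 -> fresh
Step 4: SEND seq=165 -> fresh
Step 5: SEND seq=584 -> fresh
Step 6: SEND seq=737 -> fresh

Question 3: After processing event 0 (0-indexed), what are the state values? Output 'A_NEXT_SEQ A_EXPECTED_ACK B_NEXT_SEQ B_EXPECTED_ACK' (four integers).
After event 0: A_seq=165 A_ack=200 B_seq=200 B_ack=165

165 200 200 165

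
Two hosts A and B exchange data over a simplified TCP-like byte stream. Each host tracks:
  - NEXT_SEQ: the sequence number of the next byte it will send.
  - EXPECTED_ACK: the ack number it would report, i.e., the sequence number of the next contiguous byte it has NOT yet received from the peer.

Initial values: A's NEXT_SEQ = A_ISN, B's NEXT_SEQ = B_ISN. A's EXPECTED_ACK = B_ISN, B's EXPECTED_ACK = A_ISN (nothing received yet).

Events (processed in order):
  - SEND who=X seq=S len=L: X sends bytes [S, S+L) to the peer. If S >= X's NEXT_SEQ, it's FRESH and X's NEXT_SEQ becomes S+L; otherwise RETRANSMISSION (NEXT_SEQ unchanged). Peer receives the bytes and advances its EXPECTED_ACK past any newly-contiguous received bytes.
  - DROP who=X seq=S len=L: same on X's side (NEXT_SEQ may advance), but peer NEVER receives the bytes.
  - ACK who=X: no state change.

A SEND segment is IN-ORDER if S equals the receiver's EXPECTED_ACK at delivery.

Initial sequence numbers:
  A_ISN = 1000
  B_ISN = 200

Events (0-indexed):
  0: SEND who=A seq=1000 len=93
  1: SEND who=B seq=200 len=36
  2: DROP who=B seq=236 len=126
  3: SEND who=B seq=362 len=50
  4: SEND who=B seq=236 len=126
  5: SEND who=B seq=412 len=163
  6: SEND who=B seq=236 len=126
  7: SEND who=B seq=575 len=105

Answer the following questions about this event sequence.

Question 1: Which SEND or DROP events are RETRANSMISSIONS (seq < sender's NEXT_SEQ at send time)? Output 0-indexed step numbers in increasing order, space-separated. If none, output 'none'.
Step 0: SEND seq=1000 -> fresh
Step 1: SEND seq=200 -> fresh
Step 2: DROP seq=236 -> fresh
Step 3: SEND seq=362 -> fresh
Step 4: SEND seq=236 -> retransmit
Step 5: SEND seq=412 -> fresh
Step 6: SEND seq=236 -> retransmit
Step 7: SEND seq=575 -> fresh

Answer: 4 6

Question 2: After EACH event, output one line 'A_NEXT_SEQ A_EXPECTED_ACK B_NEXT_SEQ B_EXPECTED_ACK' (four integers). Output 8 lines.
1093 200 200 1093
1093 236 236 1093
1093 236 362 1093
1093 236 412 1093
1093 412 412 1093
1093 575 575 1093
1093 575 575 1093
1093 680 680 1093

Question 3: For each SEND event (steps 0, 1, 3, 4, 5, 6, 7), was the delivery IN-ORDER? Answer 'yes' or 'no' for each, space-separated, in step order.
Answer: yes yes no yes yes no yes

Derivation:
Step 0: SEND seq=1000 -> in-order
Step 1: SEND seq=200 -> in-order
Step 3: SEND seq=362 -> out-of-order
Step 4: SEND seq=236 -> in-order
Step 5: SEND seq=412 -> in-order
Step 6: SEND seq=236 -> out-of-order
Step 7: SEND seq=575 -> in-order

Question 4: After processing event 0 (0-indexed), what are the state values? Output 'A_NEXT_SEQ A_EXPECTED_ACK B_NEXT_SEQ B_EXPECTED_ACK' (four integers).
After event 0: A_seq=1093 A_ack=200 B_seq=200 B_ack=1093

1093 200 200 1093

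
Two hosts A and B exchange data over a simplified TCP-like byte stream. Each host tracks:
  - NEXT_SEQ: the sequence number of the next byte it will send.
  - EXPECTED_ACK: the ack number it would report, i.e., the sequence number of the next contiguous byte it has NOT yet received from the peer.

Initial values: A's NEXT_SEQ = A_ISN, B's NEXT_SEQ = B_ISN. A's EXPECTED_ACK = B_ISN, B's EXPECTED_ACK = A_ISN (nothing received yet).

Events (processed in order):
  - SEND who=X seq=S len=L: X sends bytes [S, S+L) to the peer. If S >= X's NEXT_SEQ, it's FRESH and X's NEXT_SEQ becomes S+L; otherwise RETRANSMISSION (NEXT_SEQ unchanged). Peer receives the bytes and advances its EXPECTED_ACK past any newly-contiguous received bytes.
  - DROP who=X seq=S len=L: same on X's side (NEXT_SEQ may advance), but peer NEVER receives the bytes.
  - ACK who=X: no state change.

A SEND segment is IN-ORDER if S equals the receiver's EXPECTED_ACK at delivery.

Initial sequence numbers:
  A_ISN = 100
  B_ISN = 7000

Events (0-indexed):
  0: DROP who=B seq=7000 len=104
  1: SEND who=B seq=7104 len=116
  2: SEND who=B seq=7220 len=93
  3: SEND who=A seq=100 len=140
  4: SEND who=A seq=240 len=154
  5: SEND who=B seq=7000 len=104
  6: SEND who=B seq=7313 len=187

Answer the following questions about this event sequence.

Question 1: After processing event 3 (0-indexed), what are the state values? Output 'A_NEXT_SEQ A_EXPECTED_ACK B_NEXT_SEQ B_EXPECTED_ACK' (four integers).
After event 0: A_seq=100 A_ack=7000 B_seq=7104 B_ack=100
After event 1: A_seq=100 A_ack=7000 B_seq=7220 B_ack=100
After event 2: A_seq=100 A_ack=7000 B_seq=7313 B_ack=100
After event 3: A_seq=240 A_ack=7000 B_seq=7313 B_ack=240

240 7000 7313 240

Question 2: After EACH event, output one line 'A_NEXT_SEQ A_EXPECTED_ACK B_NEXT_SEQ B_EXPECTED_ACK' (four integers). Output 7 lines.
100 7000 7104 100
100 7000 7220 100
100 7000 7313 100
240 7000 7313 240
394 7000 7313 394
394 7313 7313 394
394 7500 7500 394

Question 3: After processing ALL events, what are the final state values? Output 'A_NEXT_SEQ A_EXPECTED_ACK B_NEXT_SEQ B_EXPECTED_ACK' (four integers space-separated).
After event 0: A_seq=100 A_ack=7000 B_seq=7104 B_ack=100
After event 1: A_seq=100 A_ack=7000 B_seq=7220 B_ack=100
After event 2: A_seq=100 A_ack=7000 B_seq=7313 B_ack=100
After event 3: A_seq=240 A_ack=7000 B_seq=7313 B_ack=240
After event 4: A_seq=394 A_ack=7000 B_seq=7313 B_ack=394
After event 5: A_seq=394 A_ack=7313 B_seq=7313 B_ack=394
After event 6: A_seq=394 A_ack=7500 B_seq=7500 B_ack=394

Answer: 394 7500 7500 394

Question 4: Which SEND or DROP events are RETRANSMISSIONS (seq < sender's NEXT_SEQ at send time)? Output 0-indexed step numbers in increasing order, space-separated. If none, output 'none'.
Step 0: DROP seq=7000 -> fresh
Step 1: SEND seq=7104 -> fresh
Step 2: SEND seq=7220 -> fresh
Step 3: SEND seq=100 -> fresh
Step 4: SEND seq=240 -> fresh
Step 5: SEND seq=7000 -> retransmit
Step 6: SEND seq=7313 -> fresh

Answer: 5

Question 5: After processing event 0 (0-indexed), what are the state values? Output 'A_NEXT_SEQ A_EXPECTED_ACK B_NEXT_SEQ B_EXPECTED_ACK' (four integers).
After event 0: A_seq=100 A_ack=7000 B_seq=7104 B_ack=100

100 7000 7104 100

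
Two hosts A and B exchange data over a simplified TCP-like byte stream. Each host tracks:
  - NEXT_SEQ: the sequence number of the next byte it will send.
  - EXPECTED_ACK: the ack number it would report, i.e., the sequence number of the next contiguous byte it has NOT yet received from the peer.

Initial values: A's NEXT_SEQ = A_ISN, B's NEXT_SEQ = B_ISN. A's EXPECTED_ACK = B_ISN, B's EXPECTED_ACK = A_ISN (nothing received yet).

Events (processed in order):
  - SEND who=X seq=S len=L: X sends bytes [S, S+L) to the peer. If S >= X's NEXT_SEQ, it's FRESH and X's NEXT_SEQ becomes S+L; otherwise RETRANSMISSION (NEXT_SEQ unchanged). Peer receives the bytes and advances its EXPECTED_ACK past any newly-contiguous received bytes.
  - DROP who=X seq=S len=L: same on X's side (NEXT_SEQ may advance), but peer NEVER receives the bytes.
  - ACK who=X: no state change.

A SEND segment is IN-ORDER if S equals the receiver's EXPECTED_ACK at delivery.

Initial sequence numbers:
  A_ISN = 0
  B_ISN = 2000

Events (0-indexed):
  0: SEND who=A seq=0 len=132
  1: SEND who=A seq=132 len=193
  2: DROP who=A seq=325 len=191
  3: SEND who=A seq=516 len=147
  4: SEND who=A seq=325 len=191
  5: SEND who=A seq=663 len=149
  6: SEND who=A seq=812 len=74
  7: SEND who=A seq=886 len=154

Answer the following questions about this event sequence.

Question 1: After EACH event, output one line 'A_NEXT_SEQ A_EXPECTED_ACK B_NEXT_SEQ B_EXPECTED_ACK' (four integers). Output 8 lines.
132 2000 2000 132
325 2000 2000 325
516 2000 2000 325
663 2000 2000 325
663 2000 2000 663
812 2000 2000 812
886 2000 2000 886
1040 2000 2000 1040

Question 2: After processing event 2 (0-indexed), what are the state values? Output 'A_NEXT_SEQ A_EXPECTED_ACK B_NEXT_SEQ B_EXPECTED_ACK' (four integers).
After event 0: A_seq=132 A_ack=2000 B_seq=2000 B_ack=132
After event 1: A_seq=325 A_ack=2000 B_seq=2000 B_ack=325
After event 2: A_seq=516 A_ack=2000 B_seq=2000 B_ack=325

516 2000 2000 325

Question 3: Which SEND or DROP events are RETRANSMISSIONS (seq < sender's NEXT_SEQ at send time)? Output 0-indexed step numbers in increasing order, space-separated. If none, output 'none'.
Step 0: SEND seq=0 -> fresh
Step 1: SEND seq=132 -> fresh
Step 2: DROP seq=325 -> fresh
Step 3: SEND seq=516 -> fresh
Step 4: SEND seq=325 -> retransmit
Step 5: SEND seq=663 -> fresh
Step 6: SEND seq=812 -> fresh
Step 7: SEND seq=886 -> fresh

Answer: 4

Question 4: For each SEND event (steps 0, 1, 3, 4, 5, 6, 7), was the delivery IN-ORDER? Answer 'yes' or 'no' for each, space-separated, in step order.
Answer: yes yes no yes yes yes yes

Derivation:
Step 0: SEND seq=0 -> in-order
Step 1: SEND seq=132 -> in-order
Step 3: SEND seq=516 -> out-of-order
Step 4: SEND seq=325 -> in-order
Step 5: SEND seq=663 -> in-order
Step 6: SEND seq=812 -> in-order
Step 7: SEND seq=886 -> in-order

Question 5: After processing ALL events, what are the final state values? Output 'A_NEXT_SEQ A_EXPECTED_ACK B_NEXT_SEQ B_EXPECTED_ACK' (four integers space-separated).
Answer: 1040 2000 2000 1040

Derivation:
After event 0: A_seq=132 A_ack=2000 B_seq=2000 B_ack=132
After event 1: A_seq=325 A_ack=2000 B_seq=2000 B_ack=325
After event 2: A_seq=516 A_ack=2000 B_seq=2000 B_ack=325
After event 3: A_seq=663 A_ack=2000 B_seq=2000 B_ack=325
After event 4: A_seq=663 A_ack=2000 B_seq=2000 B_ack=663
After event 5: A_seq=812 A_ack=2000 B_seq=2000 B_ack=812
After event 6: A_seq=886 A_ack=2000 B_seq=2000 B_ack=886
After event 7: A_seq=1040 A_ack=2000 B_seq=2000 B_ack=1040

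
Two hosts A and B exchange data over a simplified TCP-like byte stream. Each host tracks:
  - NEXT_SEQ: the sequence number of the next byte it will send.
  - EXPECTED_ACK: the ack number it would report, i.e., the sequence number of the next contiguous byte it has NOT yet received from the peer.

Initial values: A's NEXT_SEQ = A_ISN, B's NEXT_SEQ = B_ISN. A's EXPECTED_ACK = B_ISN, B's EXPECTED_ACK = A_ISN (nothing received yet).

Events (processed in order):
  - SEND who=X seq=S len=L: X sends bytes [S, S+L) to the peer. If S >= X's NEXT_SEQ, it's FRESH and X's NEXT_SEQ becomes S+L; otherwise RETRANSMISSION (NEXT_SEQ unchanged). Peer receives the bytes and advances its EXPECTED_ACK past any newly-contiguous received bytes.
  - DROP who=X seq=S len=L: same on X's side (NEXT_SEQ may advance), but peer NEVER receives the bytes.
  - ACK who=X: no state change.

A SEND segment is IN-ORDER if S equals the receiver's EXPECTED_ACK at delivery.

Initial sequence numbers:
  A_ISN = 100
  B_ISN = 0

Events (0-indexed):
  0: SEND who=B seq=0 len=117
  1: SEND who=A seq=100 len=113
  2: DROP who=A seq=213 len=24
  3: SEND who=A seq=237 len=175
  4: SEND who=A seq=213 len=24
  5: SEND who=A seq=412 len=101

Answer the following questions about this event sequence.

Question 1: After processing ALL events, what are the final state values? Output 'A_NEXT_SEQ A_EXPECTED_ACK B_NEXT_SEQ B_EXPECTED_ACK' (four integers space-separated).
Answer: 513 117 117 513

Derivation:
After event 0: A_seq=100 A_ack=117 B_seq=117 B_ack=100
After event 1: A_seq=213 A_ack=117 B_seq=117 B_ack=213
After event 2: A_seq=237 A_ack=117 B_seq=117 B_ack=213
After event 3: A_seq=412 A_ack=117 B_seq=117 B_ack=213
After event 4: A_seq=412 A_ack=117 B_seq=117 B_ack=412
After event 5: A_seq=513 A_ack=117 B_seq=117 B_ack=513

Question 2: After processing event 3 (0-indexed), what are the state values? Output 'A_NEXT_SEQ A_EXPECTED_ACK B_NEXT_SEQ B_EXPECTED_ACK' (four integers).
After event 0: A_seq=100 A_ack=117 B_seq=117 B_ack=100
After event 1: A_seq=213 A_ack=117 B_seq=117 B_ack=213
After event 2: A_seq=237 A_ack=117 B_seq=117 B_ack=213
After event 3: A_seq=412 A_ack=117 B_seq=117 B_ack=213

412 117 117 213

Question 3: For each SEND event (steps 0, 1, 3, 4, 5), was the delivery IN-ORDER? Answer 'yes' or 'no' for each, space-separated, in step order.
Step 0: SEND seq=0 -> in-order
Step 1: SEND seq=100 -> in-order
Step 3: SEND seq=237 -> out-of-order
Step 4: SEND seq=213 -> in-order
Step 5: SEND seq=412 -> in-order

Answer: yes yes no yes yes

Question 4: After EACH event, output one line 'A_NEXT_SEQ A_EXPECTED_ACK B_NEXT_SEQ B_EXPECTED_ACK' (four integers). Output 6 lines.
100 117 117 100
213 117 117 213
237 117 117 213
412 117 117 213
412 117 117 412
513 117 117 513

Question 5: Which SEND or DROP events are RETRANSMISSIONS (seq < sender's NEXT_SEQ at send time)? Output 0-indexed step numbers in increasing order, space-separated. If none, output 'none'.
Step 0: SEND seq=0 -> fresh
Step 1: SEND seq=100 -> fresh
Step 2: DROP seq=213 -> fresh
Step 3: SEND seq=237 -> fresh
Step 4: SEND seq=213 -> retransmit
Step 5: SEND seq=412 -> fresh

Answer: 4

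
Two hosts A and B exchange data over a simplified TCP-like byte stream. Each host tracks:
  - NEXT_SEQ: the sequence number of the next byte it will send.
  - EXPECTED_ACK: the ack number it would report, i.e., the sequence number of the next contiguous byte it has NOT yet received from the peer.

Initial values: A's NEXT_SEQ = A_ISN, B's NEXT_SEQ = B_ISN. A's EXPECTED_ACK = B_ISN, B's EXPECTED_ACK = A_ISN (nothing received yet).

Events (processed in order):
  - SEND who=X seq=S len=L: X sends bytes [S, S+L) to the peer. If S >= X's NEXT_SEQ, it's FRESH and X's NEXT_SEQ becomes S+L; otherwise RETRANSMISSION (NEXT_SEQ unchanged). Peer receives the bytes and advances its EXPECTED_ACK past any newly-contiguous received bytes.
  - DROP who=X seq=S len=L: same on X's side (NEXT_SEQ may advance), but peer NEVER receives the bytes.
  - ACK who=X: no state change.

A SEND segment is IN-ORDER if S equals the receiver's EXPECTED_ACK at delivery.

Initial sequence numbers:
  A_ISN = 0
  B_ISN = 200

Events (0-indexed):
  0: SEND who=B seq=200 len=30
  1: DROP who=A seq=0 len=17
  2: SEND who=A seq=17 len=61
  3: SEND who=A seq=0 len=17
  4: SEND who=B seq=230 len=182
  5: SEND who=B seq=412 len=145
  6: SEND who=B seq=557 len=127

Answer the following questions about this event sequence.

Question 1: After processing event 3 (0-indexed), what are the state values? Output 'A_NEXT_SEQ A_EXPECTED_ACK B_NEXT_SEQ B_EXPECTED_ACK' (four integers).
After event 0: A_seq=0 A_ack=230 B_seq=230 B_ack=0
After event 1: A_seq=17 A_ack=230 B_seq=230 B_ack=0
After event 2: A_seq=78 A_ack=230 B_seq=230 B_ack=0
After event 3: A_seq=78 A_ack=230 B_seq=230 B_ack=78

78 230 230 78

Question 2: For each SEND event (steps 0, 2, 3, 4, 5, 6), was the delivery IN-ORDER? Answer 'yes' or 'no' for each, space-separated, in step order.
Step 0: SEND seq=200 -> in-order
Step 2: SEND seq=17 -> out-of-order
Step 3: SEND seq=0 -> in-order
Step 4: SEND seq=230 -> in-order
Step 5: SEND seq=412 -> in-order
Step 6: SEND seq=557 -> in-order

Answer: yes no yes yes yes yes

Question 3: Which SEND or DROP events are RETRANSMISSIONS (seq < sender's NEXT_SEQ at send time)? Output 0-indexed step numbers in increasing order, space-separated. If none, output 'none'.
Answer: 3

Derivation:
Step 0: SEND seq=200 -> fresh
Step 1: DROP seq=0 -> fresh
Step 2: SEND seq=17 -> fresh
Step 3: SEND seq=0 -> retransmit
Step 4: SEND seq=230 -> fresh
Step 5: SEND seq=412 -> fresh
Step 6: SEND seq=557 -> fresh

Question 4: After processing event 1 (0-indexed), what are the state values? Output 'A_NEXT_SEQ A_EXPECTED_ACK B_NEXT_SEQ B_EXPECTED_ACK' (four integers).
After event 0: A_seq=0 A_ack=230 B_seq=230 B_ack=0
After event 1: A_seq=17 A_ack=230 B_seq=230 B_ack=0

17 230 230 0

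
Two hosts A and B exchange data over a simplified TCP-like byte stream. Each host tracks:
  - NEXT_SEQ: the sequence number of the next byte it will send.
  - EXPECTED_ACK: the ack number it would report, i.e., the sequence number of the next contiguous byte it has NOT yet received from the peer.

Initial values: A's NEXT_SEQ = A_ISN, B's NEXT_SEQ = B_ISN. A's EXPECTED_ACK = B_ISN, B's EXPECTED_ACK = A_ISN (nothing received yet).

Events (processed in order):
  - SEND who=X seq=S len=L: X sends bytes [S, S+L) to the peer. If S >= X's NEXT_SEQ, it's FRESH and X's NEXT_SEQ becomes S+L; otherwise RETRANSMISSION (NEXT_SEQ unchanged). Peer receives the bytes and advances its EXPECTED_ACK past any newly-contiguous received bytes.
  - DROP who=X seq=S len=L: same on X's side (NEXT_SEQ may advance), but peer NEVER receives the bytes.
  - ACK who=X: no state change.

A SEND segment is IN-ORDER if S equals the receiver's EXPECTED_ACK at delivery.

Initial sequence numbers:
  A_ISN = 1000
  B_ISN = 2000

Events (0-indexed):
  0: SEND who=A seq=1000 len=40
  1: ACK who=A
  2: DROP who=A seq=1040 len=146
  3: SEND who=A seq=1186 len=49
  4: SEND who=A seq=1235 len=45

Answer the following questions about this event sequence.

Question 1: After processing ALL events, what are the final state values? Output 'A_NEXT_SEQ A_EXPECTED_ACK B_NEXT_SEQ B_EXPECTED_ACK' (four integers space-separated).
Answer: 1280 2000 2000 1040

Derivation:
After event 0: A_seq=1040 A_ack=2000 B_seq=2000 B_ack=1040
After event 1: A_seq=1040 A_ack=2000 B_seq=2000 B_ack=1040
After event 2: A_seq=1186 A_ack=2000 B_seq=2000 B_ack=1040
After event 3: A_seq=1235 A_ack=2000 B_seq=2000 B_ack=1040
After event 4: A_seq=1280 A_ack=2000 B_seq=2000 B_ack=1040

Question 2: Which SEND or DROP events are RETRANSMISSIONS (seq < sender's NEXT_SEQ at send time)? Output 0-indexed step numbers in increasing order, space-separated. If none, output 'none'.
Step 0: SEND seq=1000 -> fresh
Step 2: DROP seq=1040 -> fresh
Step 3: SEND seq=1186 -> fresh
Step 4: SEND seq=1235 -> fresh

Answer: none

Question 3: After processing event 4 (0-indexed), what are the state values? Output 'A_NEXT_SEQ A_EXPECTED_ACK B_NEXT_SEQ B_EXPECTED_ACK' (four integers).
After event 0: A_seq=1040 A_ack=2000 B_seq=2000 B_ack=1040
After event 1: A_seq=1040 A_ack=2000 B_seq=2000 B_ack=1040
After event 2: A_seq=1186 A_ack=2000 B_seq=2000 B_ack=1040
After event 3: A_seq=1235 A_ack=2000 B_seq=2000 B_ack=1040
After event 4: A_seq=1280 A_ack=2000 B_seq=2000 B_ack=1040

1280 2000 2000 1040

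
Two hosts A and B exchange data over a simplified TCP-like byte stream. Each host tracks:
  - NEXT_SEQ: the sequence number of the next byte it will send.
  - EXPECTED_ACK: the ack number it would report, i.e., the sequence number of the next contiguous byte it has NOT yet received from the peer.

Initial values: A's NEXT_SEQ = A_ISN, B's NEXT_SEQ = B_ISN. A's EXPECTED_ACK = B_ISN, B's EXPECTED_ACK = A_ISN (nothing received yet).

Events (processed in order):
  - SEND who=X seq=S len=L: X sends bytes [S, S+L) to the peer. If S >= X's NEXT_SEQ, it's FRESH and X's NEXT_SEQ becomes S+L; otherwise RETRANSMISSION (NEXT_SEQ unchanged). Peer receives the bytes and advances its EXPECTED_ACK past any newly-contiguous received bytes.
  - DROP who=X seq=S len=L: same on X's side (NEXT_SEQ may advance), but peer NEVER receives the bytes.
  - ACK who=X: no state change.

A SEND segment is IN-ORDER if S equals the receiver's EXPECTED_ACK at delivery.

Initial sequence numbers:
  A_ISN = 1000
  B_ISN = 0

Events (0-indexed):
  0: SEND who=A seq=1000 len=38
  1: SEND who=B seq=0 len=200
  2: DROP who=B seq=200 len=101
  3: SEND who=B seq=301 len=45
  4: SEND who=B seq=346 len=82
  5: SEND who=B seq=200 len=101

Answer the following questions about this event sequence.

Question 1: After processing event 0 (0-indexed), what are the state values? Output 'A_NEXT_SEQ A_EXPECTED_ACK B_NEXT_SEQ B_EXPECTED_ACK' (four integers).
After event 0: A_seq=1038 A_ack=0 B_seq=0 B_ack=1038

1038 0 0 1038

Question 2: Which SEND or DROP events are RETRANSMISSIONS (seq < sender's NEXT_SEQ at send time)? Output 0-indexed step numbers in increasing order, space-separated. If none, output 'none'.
Step 0: SEND seq=1000 -> fresh
Step 1: SEND seq=0 -> fresh
Step 2: DROP seq=200 -> fresh
Step 3: SEND seq=301 -> fresh
Step 4: SEND seq=346 -> fresh
Step 5: SEND seq=200 -> retransmit

Answer: 5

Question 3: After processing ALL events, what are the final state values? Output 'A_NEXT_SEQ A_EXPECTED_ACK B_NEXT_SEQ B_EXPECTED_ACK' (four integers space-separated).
Answer: 1038 428 428 1038

Derivation:
After event 0: A_seq=1038 A_ack=0 B_seq=0 B_ack=1038
After event 1: A_seq=1038 A_ack=200 B_seq=200 B_ack=1038
After event 2: A_seq=1038 A_ack=200 B_seq=301 B_ack=1038
After event 3: A_seq=1038 A_ack=200 B_seq=346 B_ack=1038
After event 4: A_seq=1038 A_ack=200 B_seq=428 B_ack=1038
After event 5: A_seq=1038 A_ack=428 B_seq=428 B_ack=1038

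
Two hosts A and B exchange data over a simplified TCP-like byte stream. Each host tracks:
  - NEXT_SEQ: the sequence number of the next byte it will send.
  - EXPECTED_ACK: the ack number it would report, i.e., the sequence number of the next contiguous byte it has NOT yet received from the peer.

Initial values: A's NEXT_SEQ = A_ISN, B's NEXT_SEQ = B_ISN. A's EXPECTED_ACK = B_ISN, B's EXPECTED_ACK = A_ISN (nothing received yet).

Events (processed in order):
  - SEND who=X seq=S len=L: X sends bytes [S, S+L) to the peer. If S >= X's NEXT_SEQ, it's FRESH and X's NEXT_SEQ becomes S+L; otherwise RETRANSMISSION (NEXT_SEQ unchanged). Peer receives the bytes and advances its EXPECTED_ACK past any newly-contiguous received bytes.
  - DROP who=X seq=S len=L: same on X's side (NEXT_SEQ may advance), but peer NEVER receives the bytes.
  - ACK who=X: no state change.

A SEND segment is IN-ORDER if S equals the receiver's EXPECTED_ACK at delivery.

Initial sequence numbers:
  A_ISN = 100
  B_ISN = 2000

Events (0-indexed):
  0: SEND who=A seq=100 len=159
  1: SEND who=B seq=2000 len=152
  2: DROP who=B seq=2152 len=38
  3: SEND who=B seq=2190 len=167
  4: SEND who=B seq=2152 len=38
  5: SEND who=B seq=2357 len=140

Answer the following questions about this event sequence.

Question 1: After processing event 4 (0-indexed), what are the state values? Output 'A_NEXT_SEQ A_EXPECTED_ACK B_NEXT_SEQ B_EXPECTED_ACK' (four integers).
After event 0: A_seq=259 A_ack=2000 B_seq=2000 B_ack=259
After event 1: A_seq=259 A_ack=2152 B_seq=2152 B_ack=259
After event 2: A_seq=259 A_ack=2152 B_seq=2190 B_ack=259
After event 3: A_seq=259 A_ack=2152 B_seq=2357 B_ack=259
After event 4: A_seq=259 A_ack=2357 B_seq=2357 B_ack=259

259 2357 2357 259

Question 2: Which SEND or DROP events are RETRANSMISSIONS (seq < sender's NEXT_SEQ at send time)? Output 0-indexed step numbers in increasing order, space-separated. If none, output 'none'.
Step 0: SEND seq=100 -> fresh
Step 1: SEND seq=2000 -> fresh
Step 2: DROP seq=2152 -> fresh
Step 3: SEND seq=2190 -> fresh
Step 4: SEND seq=2152 -> retransmit
Step 5: SEND seq=2357 -> fresh

Answer: 4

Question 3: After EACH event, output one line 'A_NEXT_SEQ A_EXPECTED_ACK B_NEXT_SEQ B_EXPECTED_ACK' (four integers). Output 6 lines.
259 2000 2000 259
259 2152 2152 259
259 2152 2190 259
259 2152 2357 259
259 2357 2357 259
259 2497 2497 259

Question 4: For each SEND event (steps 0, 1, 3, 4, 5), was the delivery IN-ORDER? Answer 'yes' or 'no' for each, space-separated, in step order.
Step 0: SEND seq=100 -> in-order
Step 1: SEND seq=2000 -> in-order
Step 3: SEND seq=2190 -> out-of-order
Step 4: SEND seq=2152 -> in-order
Step 5: SEND seq=2357 -> in-order

Answer: yes yes no yes yes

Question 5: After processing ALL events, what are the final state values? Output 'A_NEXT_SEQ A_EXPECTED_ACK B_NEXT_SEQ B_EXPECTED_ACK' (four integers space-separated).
Answer: 259 2497 2497 259

Derivation:
After event 0: A_seq=259 A_ack=2000 B_seq=2000 B_ack=259
After event 1: A_seq=259 A_ack=2152 B_seq=2152 B_ack=259
After event 2: A_seq=259 A_ack=2152 B_seq=2190 B_ack=259
After event 3: A_seq=259 A_ack=2152 B_seq=2357 B_ack=259
After event 4: A_seq=259 A_ack=2357 B_seq=2357 B_ack=259
After event 5: A_seq=259 A_ack=2497 B_seq=2497 B_ack=259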